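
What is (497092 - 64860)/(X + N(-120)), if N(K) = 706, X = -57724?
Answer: -216116/28509 ≈ -7.5806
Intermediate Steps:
(497092 - 64860)/(X + N(-120)) = (497092 - 64860)/(-57724 + 706) = 432232/(-57018) = 432232*(-1/57018) = -216116/28509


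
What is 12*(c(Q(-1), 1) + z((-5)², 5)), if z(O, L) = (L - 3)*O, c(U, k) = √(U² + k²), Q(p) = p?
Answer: 600 + 12*√2 ≈ 616.97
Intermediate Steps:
z(O, L) = O*(-3 + L) (z(O, L) = (-3 + L)*O = O*(-3 + L))
12*(c(Q(-1), 1) + z((-5)², 5)) = 12*(√((-1)² + 1²) + (-5)²*(-3 + 5)) = 12*(√(1 + 1) + 25*2) = 12*(√2 + 50) = 12*(50 + √2) = 600 + 12*√2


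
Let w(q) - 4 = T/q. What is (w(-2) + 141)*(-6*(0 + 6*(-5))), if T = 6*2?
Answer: 25020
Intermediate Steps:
T = 12
w(q) = 4 + 12/q
(w(-2) + 141)*(-6*(0 + 6*(-5))) = ((4 + 12/(-2)) + 141)*(-6*(0 + 6*(-5))) = ((4 + 12*(-1/2)) + 141)*(-6*(0 - 30)) = ((4 - 6) + 141)*(-6*(-30)) = (-2 + 141)*180 = 139*180 = 25020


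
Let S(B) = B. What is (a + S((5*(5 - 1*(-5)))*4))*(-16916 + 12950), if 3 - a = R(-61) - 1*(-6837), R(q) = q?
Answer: 26068518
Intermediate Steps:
a = -6773 (a = 3 - (-61 - 1*(-6837)) = 3 - (-61 + 6837) = 3 - 1*6776 = 3 - 6776 = -6773)
(a + S((5*(5 - 1*(-5)))*4))*(-16916 + 12950) = (-6773 + (5*(5 - 1*(-5)))*4)*(-16916 + 12950) = (-6773 + (5*(5 + 5))*4)*(-3966) = (-6773 + (5*10)*4)*(-3966) = (-6773 + 50*4)*(-3966) = (-6773 + 200)*(-3966) = -6573*(-3966) = 26068518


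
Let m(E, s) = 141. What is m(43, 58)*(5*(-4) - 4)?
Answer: -3384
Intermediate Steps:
m(43, 58)*(5*(-4) - 4) = 141*(5*(-4) - 4) = 141*(-20 - 4) = 141*(-24) = -3384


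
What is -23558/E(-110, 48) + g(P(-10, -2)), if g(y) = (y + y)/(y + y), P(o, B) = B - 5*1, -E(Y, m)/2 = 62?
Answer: 11841/62 ≈ 190.98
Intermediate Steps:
E(Y, m) = -124 (E(Y, m) = -2*62 = -124)
P(o, B) = -5 + B (P(o, B) = B - 5 = -5 + B)
g(y) = 1 (g(y) = (2*y)/((2*y)) = (2*y)*(1/(2*y)) = 1)
-23558/E(-110, 48) + g(P(-10, -2)) = -23558/(-124) + 1 = -23558*(-1/124) + 1 = 11779/62 + 1 = 11841/62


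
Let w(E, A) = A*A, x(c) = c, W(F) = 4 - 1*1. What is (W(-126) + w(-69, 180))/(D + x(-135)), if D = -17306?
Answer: -32403/17441 ≈ -1.8579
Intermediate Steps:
W(F) = 3 (W(F) = 4 - 1 = 3)
w(E, A) = A²
(W(-126) + w(-69, 180))/(D + x(-135)) = (3 + 180²)/(-17306 - 135) = (3 + 32400)/(-17441) = 32403*(-1/17441) = -32403/17441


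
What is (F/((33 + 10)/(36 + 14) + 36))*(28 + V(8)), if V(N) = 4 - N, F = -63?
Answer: -75600/1843 ≈ -41.020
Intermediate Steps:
(F/((33 + 10)/(36 + 14) + 36))*(28 + V(8)) = (-63/((33 + 10)/(36 + 14) + 36))*(28 + (4 - 1*8)) = (-63/(43/50 + 36))*(28 + (4 - 8)) = (-63/(43*(1/50) + 36))*(28 - 4) = -63/(43/50 + 36)*24 = -63/1843/50*24 = -63*50/1843*24 = -3150/1843*24 = -75600/1843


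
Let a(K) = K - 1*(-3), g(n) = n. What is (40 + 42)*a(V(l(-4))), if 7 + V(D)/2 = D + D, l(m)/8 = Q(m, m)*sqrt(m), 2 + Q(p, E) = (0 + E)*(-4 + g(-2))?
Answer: -902 + 115456*I ≈ -902.0 + 1.1546e+5*I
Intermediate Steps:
Q(p, E) = -2 - 6*E (Q(p, E) = -2 + (0 + E)*(-4 - 2) = -2 + E*(-6) = -2 - 6*E)
l(m) = 8*sqrt(m)*(-2 - 6*m) (l(m) = 8*((-2 - 6*m)*sqrt(m)) = 8*(sqrt(m)*(-2 - 6*m)) = 8*sqrt(m)*(-2 - 6*m))
V(D) = -14 + 4*D (V(D) = -14 + 2*(D + D) = -14 + 2*(2*D) = -14 + 4*D)
a(K) = 3 + K (a(K) = K + 3 = 3 + K)
(40 + 42)*a(V(l(-4))) = (40 + 42)*(3 + (-14 + 4*(sqrt(-4)*(-16 - 48*(-4))))) = 82*(3 + (-14 + 4*((2*I)*(-16 + 192)))) = 82*(3 + (-14 + 4*((2*I)*176))) = 82*(3 + (-14 + 4*(352*I))) = 82*(3 + (-14 + 1408*I)) = 82*(-11 + 1408*I) = -902 + 115456*I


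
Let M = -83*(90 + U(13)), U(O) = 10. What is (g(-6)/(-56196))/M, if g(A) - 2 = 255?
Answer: 257/466426800 ≈ 5.5100e-7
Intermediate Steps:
g(A) = 257 (g(A) = 2 + 255 = 257)
M = -8300 (M = -83*(90 + 10) = -83*100 = -8300)
(g(-6)/(-56196))/M = (257/(-56196))/(-8300) = (257*(-1/56196))*(-1/8300) = -257/56196*(-1/8300) = 257/466426800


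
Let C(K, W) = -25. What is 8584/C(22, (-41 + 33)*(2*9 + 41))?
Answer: -8584/25 ≈ -343.36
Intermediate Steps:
8584/C(22, (-41 + 33)*(2*9 + 41)) = 8584/(-25) = 8584*(-1/25) = -8584/25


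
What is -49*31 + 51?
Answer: -1468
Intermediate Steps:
-49*31 + 51 = -1519 + 51 = -1468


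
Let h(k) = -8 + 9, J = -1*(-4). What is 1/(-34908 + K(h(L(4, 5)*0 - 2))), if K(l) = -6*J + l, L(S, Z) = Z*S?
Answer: -1/34931 ≈ -2.8628e-5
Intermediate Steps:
J = 4
L(S, Z) = S*Z
h(k) = 1
K(l) = -24 + l (K(l) = -6*4 + l = -24 + l)
1/(-34908 + K(h(L(4, 5)*0 - 2))) = 1/(-34908 + (-24 + 1)) = 1/(-34908 - 23) = 1/(-34931) = -1/34931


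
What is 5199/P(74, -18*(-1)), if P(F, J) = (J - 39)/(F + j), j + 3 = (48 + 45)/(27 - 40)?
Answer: -1438390/91 ≈ -15806.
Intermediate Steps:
j = -132/13 (j = -3 + (48 + 45)/(27 - 40) = -3 + 93/(-13) = -3 + 93*(-1/13) = -3 - 93/13 = -132/13 ≈ -10.154)
P(F, J) = (-39 + J)/(-132/13 + F) (P(F, J) = (J - 39)/(F - 132/13) = (-39 + J)/(-132/13 + F))
5199/P(74, -18*(-1)) = 5199/((13*(-39 - 18*(-1))/(-132 + 13*74))) = 5199/((13*(-39 + 18)/(-132 + 962))) = 5199/((13*(-21)/830)) = 5199/((13*(1/830)*(-21))) = 5199/(-273/830) = 5199*(-830/273) = -1438390/91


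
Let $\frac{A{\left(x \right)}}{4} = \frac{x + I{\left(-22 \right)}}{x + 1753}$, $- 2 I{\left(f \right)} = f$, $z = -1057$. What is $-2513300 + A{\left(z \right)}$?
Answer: $- \frac{218657623}{87} \approx -2.5133 \cdot 10^{6}$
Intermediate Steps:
$I{\left(f \right)} = - \frac{f}{2}$
$A{\left(x \right)} = \frac{4 \left(11 + x\right)}{1753 + x}$ ($A{\left(x \right)} = 4 \frac{x - -11}{x + 1753} = 4 \frac{x + 11}{1753 + x} = 4 \frac{11 + x}{1753 + x} = \frac{4 \left(11 + x\right)}{1753 + x}$)
$-2513300 + A{\left(z \right)} = -2513300 + \frac{4 \left(11 - 1057\right)}{1753 - 1057} = -2513300 + 4 \cdot \frac{1}{696} \left(-1046\right) = -2513300 - \frac{523}{87} = - \frac{218657623}{87}$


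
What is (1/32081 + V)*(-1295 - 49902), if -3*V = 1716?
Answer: 939481896207/32081 ≈ 2.9285e+7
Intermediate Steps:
V = -572 (V = -⅓*1716 = -572)
(1/32081 + V)*(-1295 - 49902) = (1/32081 - 572)*(-1295 - 49902) = (1/32081 - 572)*(-51197) = -18350331/32081*(-51197) = 939481896207/32081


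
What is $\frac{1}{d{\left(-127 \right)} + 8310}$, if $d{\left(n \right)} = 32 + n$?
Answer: $\frac{1}{8215} \approx 0.00012173$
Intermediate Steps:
$\frac{1}{d{\left(-127 \right)} + 8310} = \frac{1}{\left(32 - 127\right) + 8310} = \frac{1}{-95 + 8310} = \frac{1}{8215}$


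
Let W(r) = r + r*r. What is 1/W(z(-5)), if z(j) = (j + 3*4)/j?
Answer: 25/14 ≈ 1.7857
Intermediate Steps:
z(j) = (12 + j)/j (z(j) = (j + 12)/j = (12 + j)/j)
W(r) = r + r²
1/W(z(-5)) = 1/(((12 - 5)/(-5))*(1 + (12 - 5)/(-5))) = 1/((-⅕*7)*(1 - ⅕*7)) = 1/(-7*(1 - 7/5)/5) = 1/(-7/5*(-⅖)) = 1/(14/25) = 25/14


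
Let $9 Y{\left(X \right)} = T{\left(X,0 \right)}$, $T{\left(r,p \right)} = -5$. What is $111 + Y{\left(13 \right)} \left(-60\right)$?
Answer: $\frac{433}{3} \approx 144.33$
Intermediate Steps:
$Y{\left(X \right)} = - \frac{5}{9}$ ($Y{\left(X \right)} = \frac{1}{9} \left(-5\right) = - \frac{5}{9}$)
$111 + Y{\left(13 \right)} \left(-60\right) = 111 - - \frac{100}{3} = 111 + \frac{100}{3} = \frac{433}{3}$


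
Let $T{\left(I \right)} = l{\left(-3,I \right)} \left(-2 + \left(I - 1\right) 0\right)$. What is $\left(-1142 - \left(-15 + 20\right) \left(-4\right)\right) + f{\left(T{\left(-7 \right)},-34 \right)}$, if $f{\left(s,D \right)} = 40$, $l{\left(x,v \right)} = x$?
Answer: $-1082$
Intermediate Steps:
$T{\left(I \right)} = 6$ ($T{\left(I \right)} = - 3 \left(-2 + \left(I - 1\right) 0\right) = - 3 \left(-2 + \left(-1 + I\right) 0\right) = - 3 \left(-2 + 0\right) = \left(-3\right) \left(-2\right) = 6$)
$\left(-1142 - \left(-15 + 20\right) \left(-4\right)\right) + f{\left(T{\left(-7 \right)},-34 \right)} = \left(-1142 - \left(-15 + 20\right) \left(-4\right)\right) + 40 = \left(-1142 - 5 \left(-4\right)\right) + 40 = \left(-1142 - -20\right) + 40 = \left(-1142 + 20\right) + 40 = -1122 + 40 = -1082$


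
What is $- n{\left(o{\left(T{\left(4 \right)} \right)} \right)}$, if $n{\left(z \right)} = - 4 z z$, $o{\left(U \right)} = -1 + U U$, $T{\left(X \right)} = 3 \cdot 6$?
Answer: $417316$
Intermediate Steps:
$T{\left(X \right)} = 18$
$o{\left(U \right)} = -1 + U^{2}$
$n{\left(z \right)} = - 4 z^{2}$
$- n{\left(o{\left(T{\left(4 \right)} \right)} \right)} = - \left(-4\right) \left(-1 + 18^{2}\right)^{2} = - \left(-4\right) \left(-1 + 324\right)^{2} = - \left(-4\right) 323^{2} = - \left(-4\right) 104329 = \left(-1\right) \left(-417316\right) = 417316$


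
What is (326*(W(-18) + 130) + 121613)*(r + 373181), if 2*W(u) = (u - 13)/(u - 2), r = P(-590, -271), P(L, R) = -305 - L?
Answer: 613401659229/10 ≈ 6.1340e+10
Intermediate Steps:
r = 285 (r = -305 - 1*(-590) = -305 + 590 = 285)
W(u) = (-13 + u)/(2*(-2 + u)) (W(u) = ((u - 13)/(u - 2))/2 = ((-13 + u)/(-2 + u))/2 = (-13 + u)/(2*(-2 + u)))
(326*(W(-18) + 130) + 121613)*(r + 373181) = (326*((-13 - 18)/(2*(-2 - 18)) + 130) + 121613)*(285 + 373181) = (326*((½)*(-31)/(-20) + 130) + 121613)*373466 = (326*((½)*(-1/20)*(-31) + 130) + 121613)*373466 = (326*(31/40 + 130) + 121613)*373466 = (326*(5231/40) + 121613)*373466 = (852653/20 + 121613)*373466 = (3284913/20)*373466 = 613401659229/10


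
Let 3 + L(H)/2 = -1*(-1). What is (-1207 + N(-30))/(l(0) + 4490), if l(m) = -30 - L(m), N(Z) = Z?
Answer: -1237/4464 ≈ -0.27711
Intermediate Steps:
L(H) = -4 (L(H) = -6 + 2*(-1*(-1)) = -6 + 2*1 = -6 + 2 = -4)
l(m) = -26 (l(m) = -30 - 1*(-4) = -30 + 4 = -26)
(-1207 + N(-30))/(l(0) + 4490) = (-1207 - 30)/(-26 + 4490) = -1237/4464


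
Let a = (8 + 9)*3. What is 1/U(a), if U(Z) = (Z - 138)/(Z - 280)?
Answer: 229/87 ≈ 2.6322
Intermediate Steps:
a = 51 (a = 17*3 = 51)
U(Z) = (-138 + Z)/(-280 + Z)
1/U(a) = 1/((-138 + 51)/(-280 + 51)) = 1/(-87/(-229)) = 1/(-1/229*(-87)) = 1/(87/229) = 229/87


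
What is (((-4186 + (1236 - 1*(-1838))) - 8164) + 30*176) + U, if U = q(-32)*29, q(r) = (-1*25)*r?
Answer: 19204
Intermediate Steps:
q(r) = -25*r
U = 23200 (U = -25*(-32)*29 = 800*29 = 23200)
(((-4186 + (1236 - 1*(-1838))) - 8164) + 30*176) + U = (((-4186 + (1236 - 1*(-1838))) - 8164) + 30*176) + 23200 = (((-4186 + (1236 + 1838)) - 8164) + 5280) + 23200 = (((-4186 + 3074) - 8164) + 5280) + 23200 = ((-1112 - 8164) + 5280) + 23200 = (-9276 + 5280) + 23200 = -3996 + 23200 = 19204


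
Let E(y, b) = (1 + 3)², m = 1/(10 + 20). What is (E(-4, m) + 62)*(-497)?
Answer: -38766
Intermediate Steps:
m = 1/30 ≈ 0.033333
E(y, b) = 16 (E(y, b) = 4² = 16)
(E(-4, m) + 62)*(-497) = (16 + 62)*(-497) = 78*(-497) = -38766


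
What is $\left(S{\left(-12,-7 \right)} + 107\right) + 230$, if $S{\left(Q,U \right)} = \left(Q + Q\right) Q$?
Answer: $625$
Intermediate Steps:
$S{\left(Q,U \right)} = 2 Q^{2}$ ($S{\left(Q,U \right)} = 2 Q Q = 2 Q^{2}$)
$\left(S{\left(-12,-7 \right)} + 107\right) + 230 = \left(2 \left(-12\right)^{2} + 107\right) + 230 = \left(2 \cdot 144 + 107\right) + 230 = \left(288 + 107\right) + 230 = 395 + 230 = 625$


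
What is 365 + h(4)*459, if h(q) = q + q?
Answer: 4037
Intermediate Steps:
h(q) = 2*q
365 + h(4)*459 = 365 + (2*4)*459 = 365 + 8*459 = 365 + 3672 = 4037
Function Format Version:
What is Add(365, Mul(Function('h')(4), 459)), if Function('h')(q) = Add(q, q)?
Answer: 4037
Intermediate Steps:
Function('h')(q) = Mul(2, q)
Add(365, Mul(Function('h')(4), 459)) = Add(365, Mul(Mul(2, 4), 459)) = Add(365, Mul(8, 459)) = Add(365, 3672) = 4037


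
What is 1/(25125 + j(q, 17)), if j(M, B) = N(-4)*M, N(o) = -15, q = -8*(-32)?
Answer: 1/21285 ≈ 4.6981e-5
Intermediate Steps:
q = 256
j(M, B) = -15*M
1/(25125 + j(q, 17)) = 1/(25125 - 15*256) = 1/(25125 - 3840) = 1/21285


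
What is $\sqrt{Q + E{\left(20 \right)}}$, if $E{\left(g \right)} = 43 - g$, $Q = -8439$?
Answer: $4 i \sqrt{526} \approx 91.739 i$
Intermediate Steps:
$\sqrt{Q + E{\left(20 \right)}} = \sqrt{-8439 + \left(43 - 20\right)} = \sqrt{-8439 + 23} = \sqrt{-8416} = 4 i \sqrt{526}$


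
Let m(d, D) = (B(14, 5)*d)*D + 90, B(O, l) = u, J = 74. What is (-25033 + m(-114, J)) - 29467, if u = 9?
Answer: -130334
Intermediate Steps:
B(O, l) = 9
m(d, D) = 90 + 9*D*d (m(d, D) = (9*d)*D + 90 = 9*D*d + 90 = 90 + 9*D*d)
(-25033 + m(-114, J)) - 29467 = (-25033 + (90 + 9*74*(-114))) - 29467 = (-25033 + (90 - 75924)) - 29467 = (-25033 - 75834) - 29467 = -100867 - 29467 = -130334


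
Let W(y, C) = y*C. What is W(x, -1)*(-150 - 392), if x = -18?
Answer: -9756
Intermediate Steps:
W(y, C) = C*y
W(x, -1)*(-150 - 392) = (-1*(-18))*(-150 - 392) = 18*(-542) = -9756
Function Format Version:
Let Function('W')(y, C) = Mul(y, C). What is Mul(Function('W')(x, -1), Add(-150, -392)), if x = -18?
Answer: -9756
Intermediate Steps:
Function('W')(y, C) = Mul(C, y)
Mul(Function('W')(x, -1), Add(-150, -392)) = Mul(Mul(-1, -18), Add(-150, -392)) = Mul(18, -542) = -9756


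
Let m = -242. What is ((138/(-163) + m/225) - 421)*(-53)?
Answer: 822065563/36675 ≈ 22415.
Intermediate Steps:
((138/(-163) + m/225) - 421)*(-53) = ((138/(-163) - 242/225) - 421)*(-53) = ((138*(-1/163) - 242*1/225) - 421)*(-53) = ((-138/163 - 242/225) - 421)*(-53) = (-70496/36675 - 421)*(-53) = -15510671/36675*(-53) = 822065563/36675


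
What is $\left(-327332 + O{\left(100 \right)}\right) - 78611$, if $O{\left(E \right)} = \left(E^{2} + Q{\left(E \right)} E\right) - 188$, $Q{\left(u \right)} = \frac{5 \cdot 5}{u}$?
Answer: $-396106$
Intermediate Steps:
$Q{\left(u \right)} = \frac{25}{u}$
$O{\left(E \right)} = -163 + E^{2}$ ($O{\left(E \right)} = \left(E^{2} + \frac{25}{E} E\right) - 188 = \left(E^{2} + 25\right) - 188 = \left(25 + E^{2}\right) - 188 = -163 + E^{2}$)
$\left(-327332 + O{\left(100 \right)}\right) - 78611 = \left(-327332 - \left(163 - 100^{2}\right)\right) - 78611 = \left(-327332 + \left(-163 + 10000\right)\right) - 78611 = \left(-327332 + 9837\right) - 78611 = -317495 - 78611 = -396106$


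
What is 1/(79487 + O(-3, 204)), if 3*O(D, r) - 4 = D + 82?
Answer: 3/238544 ≈ 1.2576e-5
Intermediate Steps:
O(D, r) = 86/3 + D/3 (O(D, r) = 4/3 + (D + 82)/3 = 4/3 + (82 + D)/3 = 4/3 + (82/3 + D/3) = 86/3 + D/3)
1/(79487 + O(-3, 204)) = 1/(79487 + (86/3 + (⅓)*(-3))) = 1/(79487 + (86/3 - 1)) = 1/(79487 + 83/3) = 1/(238544/3) = 3/238544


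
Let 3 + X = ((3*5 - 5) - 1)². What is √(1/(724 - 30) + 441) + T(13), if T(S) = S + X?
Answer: 91 + √212402170/694 ≈ 112.00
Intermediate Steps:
X = 78 (X = -3 + ((3*5 - 5) - 1)² = -3 + ((15 - 5) - 1)² = -3 + (10 - 1)² = -3 + 9² = -3 + 81 = 78)
T(S) = 78 + S (T(S) = S + 78 = 78 + S)
√(1/(724 - 30) + 441) + T(13) = √(1/(724 - 30) + 441) + (78 + 13) = √(1/694 + 441) + 91 = √(306055/694) + 91 = √212402170/694 + 91 = 91 + √212402170/694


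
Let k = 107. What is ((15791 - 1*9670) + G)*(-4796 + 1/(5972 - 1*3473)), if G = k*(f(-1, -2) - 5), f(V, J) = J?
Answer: -3787324148/147 ≈ -2.5764e+7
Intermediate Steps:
G = -749 (G = 107*(-2 - 5) = 107*(-7) = -749)
((15791 - 1*9670) + G)*(-4796 + 1/(5972 - 1*3473)) = ((15791 - 1*9670) - 749)*(-4796 + 1/(5972 - 1*3473)) = ((15791 - 9670) - 749)*(-4796 + 1/(5972 - 3473)) = (6121 - 749)*(-4796 + 1/2499) = 5372*(-4796 + 1/2499) = 5372*(-11985203/2499) = -3787324148/147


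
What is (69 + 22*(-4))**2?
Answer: 361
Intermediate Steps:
(69 + 22*(-4))**2 = (69 - 88)**2 = (-19)**2 = 361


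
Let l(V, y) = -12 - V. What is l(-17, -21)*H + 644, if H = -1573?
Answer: -7221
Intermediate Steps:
l(-17, -21)*H + 644 = (-12 - 1*(-17))*(-1573) + 644 = (-12 + 17)*(-1573) + 644 = 5*(-1573) + 644 = -7865 + 644 = -7221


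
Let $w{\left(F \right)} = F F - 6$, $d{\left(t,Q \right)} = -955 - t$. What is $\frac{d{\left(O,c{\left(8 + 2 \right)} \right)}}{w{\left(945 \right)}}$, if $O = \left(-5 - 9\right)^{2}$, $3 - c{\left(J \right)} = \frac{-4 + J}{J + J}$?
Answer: $- \frac{1151}{893019} \approx -0.0012889$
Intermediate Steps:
$c{\left(J \right)} = 3 - \frac{-4 + J}{2 J}$ ($c{\left(J \right)} = 3 - \frac{-4 + J}{J + J} = 3 - \frac{-4 + J}{2 J}$)
$O = 196$ ($O = \left(-14\right)^{2} = 196$)
$w{\left(F \right)} = -6 + F^{2}$ ($w{\left(F \right)} = F^{2} - 6 = -6 + F^{2}$)
$\frac{d{\left(O,c{\left(8 + 2 \right)} \right)}}{w{\left(945 \right)}} = \frac{-955 - 196}{-6 + 945^{2}} = \frac{-955 - 196}{-6 + 893025} = - \frac{1151}{893019}$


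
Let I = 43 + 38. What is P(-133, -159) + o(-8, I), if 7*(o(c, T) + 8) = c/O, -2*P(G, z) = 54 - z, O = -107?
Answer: -171505/1498 ≈ -114.49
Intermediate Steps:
P(G, z) = -27 + z/2 (P(G, z) = -(54 - z)/2 = -27 + z/2)
I = 81
o(c, T) = -8 - c/749 (o(c, T) = -8 + (c/(-107))/7 = -8 + (c*(-1/107))/7 = -8 + (-c/107)/7 = -8 - c/749)
P(-133, -159) + o(-8, I) = (-27 + (½)*(-159)) + (-8 - 1/749*(-8)) = (-27 - 159/2) + (-8 + 8/749) = -213/2 - 5984/749 = -171505/1498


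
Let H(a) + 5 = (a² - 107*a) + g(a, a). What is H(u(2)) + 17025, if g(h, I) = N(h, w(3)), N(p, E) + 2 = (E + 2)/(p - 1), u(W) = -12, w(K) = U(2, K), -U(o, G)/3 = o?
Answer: 239802/13 ≈ 18446.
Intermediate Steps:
U(o, G) = -3*o
w(K) = -6 (w(K) = -3*2 = -6)
N(p, E) = -2 + (2 + E)/(-1 + p) (N(p, E) = -2 + (E + 2)/(p - 1) = -2 + (2 + E)/(-1 + p))
g(h, I) = (-2 - 2*h)/(-1 + h) (g(h, I) = (4 - 6 - 2*h)/(-1 + h) = (-2 - 2*h)/(-1 + h))
H(a) = -5 + a² - 107*a + 2*(-1 - a)/(-1 + a) (H(a) = -5 + ((a² - 107*a) + 2*(-1 - a)/(-1 + a)) = -5 + (a² - 107*a + 2*(-1 - a)/(-1 + a)) = -5 + a² - 107*a + 2*(-1 - a)/(-1 + a))
H(u(2)) + 17025 = (3 + (-12)³ - 108*(-12)² + 100*(-12))/(-1 - 12) + 17025 = (3 - 1728 - 108*144 - 1200)/(-13) + 17025 = -(3 - 1728 - 15552 - 1200)/13 + 17025 = -1/13*(-18477) + 17025 = 18477/13 + 17025 = 239802/13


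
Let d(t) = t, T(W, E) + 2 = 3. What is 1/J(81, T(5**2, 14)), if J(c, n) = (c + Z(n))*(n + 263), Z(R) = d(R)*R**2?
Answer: 1/21648 ≈ 4.6194e-5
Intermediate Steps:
T(W, E) = 1 (T(W, E) = -2 + 3 = 1)
Z(R) = R**3 (Z(R) = R*R**2 = R**3)
J(c, n) = (263 + n)*(c + n**3) (J(c, n) = (c + n**3)*(n + 263) = (c + n**3)*(263 + n) = (263 + n)*(c + n**3))
1/J(81, T(5**2, 14)) = 1/(1**4 + 263*81 + 263*1**3 + 81*1) = 1/(1 + 21303 + 263*1 + 81) = 1/(1 + 21303 + 263 + 81) = 1/21648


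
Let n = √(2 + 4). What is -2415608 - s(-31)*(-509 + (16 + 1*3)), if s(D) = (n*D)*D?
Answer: -2415608 + 470890*√6 ≈ -1.2622e+6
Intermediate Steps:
n = √6 ≈ 2.4495
s(D) = √6*D² (s(D) = (√6*D)*D = (D*√6)*D = √6*D²)
-2415608 - s(-31)*(-509 + (16 + 1*3)) = -2415608 - √6*(-31)²*(-509 + (16 + 1*3)) = -2415608 - √6*961*(-509 + (16 + 3)) = -2415608 - 961*√6*(-509 + 19) = -2415608 - 961*√6*(-490) = -2415608 - (-470890)*√6 = -2415608 + 470890*√6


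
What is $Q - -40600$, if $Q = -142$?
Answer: $40458$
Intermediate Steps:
$Q - -40600 = -142 - -40600 = -142 + 40600 = 40458$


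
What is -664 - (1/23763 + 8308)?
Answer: -213201637/23763 ≈ -8972.0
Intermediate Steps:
-664 - (1/23763 + 8308) = -664 - 1*197423005/23763 = -664 - 197423005/23763 = -213201637/23763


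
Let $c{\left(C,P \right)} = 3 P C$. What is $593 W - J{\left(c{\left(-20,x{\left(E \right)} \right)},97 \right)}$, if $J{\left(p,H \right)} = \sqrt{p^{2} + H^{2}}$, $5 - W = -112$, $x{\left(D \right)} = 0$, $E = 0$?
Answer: $69284$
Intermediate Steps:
$W = 117$ ($W = 5 - -112 = 5 + 112 = 117$)
$c{\left(C,P \right)} = 3 C P$
$J{\left(p,H \right)} = \sqrt{H^{2} + p^{2}}$
$593 W - J{\left(c{\left(-20,x{\left(E \right)} \right)},97 \right)} = 593 \cdot 117 - \sqrt{97^{2} + \left(3 \left(-20\right) 0\right)^{2}} = 69381 - \sqrt{9409 + 0^{2}} = 69381 - \sqrt{9409 + 0} = 69381 - \sqrt{9409} = 69381 - 97 = 69284$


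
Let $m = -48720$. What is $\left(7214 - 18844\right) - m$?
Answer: $37090$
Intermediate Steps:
$\left(7214 - 18844\right) - m = \left(7214 - 18844\right) - -48720 = \left(7214 - 18844\right) + 48720 = -11630 + 48720 = 37090$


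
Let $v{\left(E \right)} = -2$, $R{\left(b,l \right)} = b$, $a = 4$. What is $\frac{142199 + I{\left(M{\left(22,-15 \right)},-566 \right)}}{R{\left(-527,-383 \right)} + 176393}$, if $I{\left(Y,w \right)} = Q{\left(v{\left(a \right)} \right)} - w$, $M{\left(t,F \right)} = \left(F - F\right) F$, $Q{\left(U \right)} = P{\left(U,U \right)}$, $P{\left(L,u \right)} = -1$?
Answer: $\frac{23794}{29311} \approx 0.81178$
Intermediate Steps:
$Q{\left(U \right)} = -1$
$M{\left(t,F \right)} = 0$ ($M{\left(t,F \right)} = 0 F = 0$)
$I{\left(Y,w \right)} = -1 - w$
$\frac{142199 + I{\left(M{\left(22,-15 \right)},-566 \right)}}{R{\left(-527,-383 \right)} + 176393} = \frac{142199 - -565}{-527 + 176393} = \frac{142199 + \left(-1 + 566\right)}{175866} = \left(142199 + 565\right) \frac{1}{175866} = 142764 \cdot \frac{1}{175866} = \frac{23794}{29311}$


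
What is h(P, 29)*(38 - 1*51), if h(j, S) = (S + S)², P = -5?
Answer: -43732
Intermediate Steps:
h(j, S) = 4*S² (h(j, S) = (2*S)² = 4*S²)
h(P, 29)*(38 - 1*51) = (4*29²)*(38 - 1*51) = (4*841)*(38 - 51) = 3364*(-13) = -43732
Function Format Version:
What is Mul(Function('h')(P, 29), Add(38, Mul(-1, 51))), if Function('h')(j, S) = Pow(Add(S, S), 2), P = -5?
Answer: -43732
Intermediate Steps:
Function('h')(j, S) = Mul(4, Pow(S, 2)) (Function('h')(j, S) = Pow(Mul(2, S), 2) = Mul(4, Pow(S, 2)))
Mul(Function('h')(P, 29), Add(38, Mul(-1, 51))) = Mul(Mul(4, Pow(29, 2)), Add(38, Mul(-1, 51))) = Mul(Mul(4, 841), Add(38, -51)) = Mul(3364, -13) = -43732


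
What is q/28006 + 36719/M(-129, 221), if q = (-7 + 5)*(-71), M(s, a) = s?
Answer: -514166998/1806387 ≈ -284.64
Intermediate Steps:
q = 142 (q = -2*(-71) = 142)
q/28006 + 36719/M(-129, 221) = 142/28006 + 36719/(-129) = 142*(1/28006) + 36719*(-1/129) = 71/14003 - 36719/129 = -514166998/1806387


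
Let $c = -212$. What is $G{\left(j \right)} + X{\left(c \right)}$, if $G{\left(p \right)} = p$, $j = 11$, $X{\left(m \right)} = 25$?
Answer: $36$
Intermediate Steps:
$G{\left(j \right)} + X{\left(c \right)} = 11 + 25 = 36$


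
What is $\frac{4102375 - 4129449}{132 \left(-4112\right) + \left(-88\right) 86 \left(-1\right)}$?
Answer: $\frac{13537}{267608} \approx 0.050585$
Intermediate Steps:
$\frac{4102375 - 4129449}{132 \left(-4112\right) + \left(-88\right) 86 \left(-1\right)} = - \frac{27074}{-542784 - -7568} = - \frac{27074}{-542784 + 7568} = - \frac{27074}{-535216} = \left(-27074\right) \left(- \frac{1}{535216}\right) = \frac{13537}{267608}$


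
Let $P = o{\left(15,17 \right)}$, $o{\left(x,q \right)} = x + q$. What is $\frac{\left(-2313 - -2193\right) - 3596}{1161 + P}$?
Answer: $- \frac{3716}{1193} \approx -3.1148$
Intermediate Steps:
$o{\left(x,q \right)} = q + x$
$P = 32$ ($P = 17 + 15 = 32$)
$\frac{\left(-2313 - -2193\right) - 3596}{1161 + P} = \frac{\left(-2313 - -2193\right) - 3596}{1161 + 32} = \frac{\left(-2313 + 2193\right) - 3596}{1193} = \left(-120 - 3596\right) \frac{1}{1193} = \left(-3716\right) \frac{1}{1193} = - \frac{3716}{1193}$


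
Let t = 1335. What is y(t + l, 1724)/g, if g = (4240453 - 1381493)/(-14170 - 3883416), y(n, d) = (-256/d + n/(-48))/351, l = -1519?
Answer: -1428465269/99809152560 ≈ -0.014312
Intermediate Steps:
y(n, d) = -256/(351*d) - n/16848 (y(n, d) = (-256/d + n*(-1/48))*(1/351) = (-256/d - n/48)*(1/351) = -256/(351*d) - n/16848)
g = -1429480/1948793 (g = 2858960/(-3897586) = 2858960*(-1/3897586) = -1429480/1948793 ≈ -0.73352)
y(t + l, 1724)/g = ((1/16848)*(-12288 - 1*1724*(1335 - 1519))/1724)/(-1429480/1948793) = ((1/16848)*(1/1724)*(-12288 - 1*1724*(-184)))*(-1948793/1429480) = ((1/16848)*(1/1724)*(-12288 + 317216))*(-1948793/1429480) = ((1/16848)*(1/1724)*304928)*(-1948793/1429480) = (733/69822)*(-1948793/1429480) = -1428465269/99809152560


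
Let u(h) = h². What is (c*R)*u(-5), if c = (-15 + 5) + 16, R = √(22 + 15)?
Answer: 150*√37 ≈ 912.41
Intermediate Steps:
R = √37 ≈ 6.0828
c = 6 (c = -10 + 16 = 6)
(c*R)*u(-5) = (6*√37)*(-5)² = (6*√37)*25 = 150*√37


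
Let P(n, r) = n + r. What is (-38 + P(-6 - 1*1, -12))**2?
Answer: 3249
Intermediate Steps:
(-38 + P(-6 - 1*1, -12))**2 = (-38 + ((-6 - 1*1) - 12))**2 = (-38 + ((-6 - 1) - 12))**2 = (-38 + (-7 - 12))**2 = (-38 - 19)**2 = (-57)**2 = 3249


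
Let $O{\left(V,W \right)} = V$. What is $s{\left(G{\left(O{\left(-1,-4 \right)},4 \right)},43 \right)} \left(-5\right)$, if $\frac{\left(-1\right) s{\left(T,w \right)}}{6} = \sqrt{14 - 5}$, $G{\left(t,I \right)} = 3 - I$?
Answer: $90$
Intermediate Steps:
$s{\left(T,w \right)} = -18$ ($s{\left(T,w \right)} = - 6 \sqrt{14 - 5} = - 6 \sqrt{9} = \left(-6\right) 3 = -18$)
$s{\left(G{\left(O{\left(-1,-4 \right)},4 \right)},43 \right)} \left(-5\right) = \left(-18\right) \left(-5\right) = 90$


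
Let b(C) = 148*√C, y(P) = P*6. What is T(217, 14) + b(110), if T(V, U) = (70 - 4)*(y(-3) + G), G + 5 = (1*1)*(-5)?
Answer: -1848 + 148*√110 ≈ -295.76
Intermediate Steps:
G = -10 (G = -5 + (1*1)*(-5) = -5 + 1*(-5) = -5 - 5 = -10)
y(P) = 6*P
T(V, U) = -1848 (T(V, U) = (70 - 4)*(6*(-3) - 10) = 66*(-18 - 10) = 66*(-28) = -1848)
T(217, 14) + b(110) = -1848 + 148*√110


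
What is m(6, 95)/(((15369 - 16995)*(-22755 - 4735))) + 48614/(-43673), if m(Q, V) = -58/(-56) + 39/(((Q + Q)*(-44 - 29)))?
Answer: -317255737448453/285010698514920 ≈ -1.1131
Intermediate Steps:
m(Q, V) = 29/28 - 39/(146*Q) (m(Q, V) = -58*(-1/56) + 39/(((2*Q)*(-73))) = 29/28 + 39/((-146*Q)) = 29/28 + 39*(-1/(146*Q)) = 29/28 - 39/(146*Q))
m(6, 95)/(((15369 - 16995)*(-22755 - 4735))) + 48614/(-43673) = ((1/2044)*(-546 + 2117*6)/6)/(((15369 - 16995)*(-22755 - 4735))) + 48614/(-43673) = ((1/2044)*(⅙)*(-546 + 12702))/((-1626*(-27490))) + 48614*(-1/43673) = ((1/2044)*(⅙)*12156)/44698740 - 48614/43673 = (1013/1022)*(1/44698740) - 48614/43673 = 1013/45682112280 - 48614/43673 = -317255737448453/285010698514920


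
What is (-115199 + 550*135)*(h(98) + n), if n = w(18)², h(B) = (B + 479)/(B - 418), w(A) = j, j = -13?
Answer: -2190894347/320 ≈ -6.8465e+6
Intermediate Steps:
w(A) = -13
h(B) = (479 + B)/(-418 + B)
n = 169 (n = (-13)² = 169)
(-115199 + 550*135)*(h(98) + n) = (-115199 + 550*135)*((479 + 98)/(-418 + 98) + 169) = (-115199 + 74250)*(577/(-320) + 169) = -40949*(-1/320*577 + 169) = -40949*(-577/320 + 169) = -40949*53503/320 = -2190894347/320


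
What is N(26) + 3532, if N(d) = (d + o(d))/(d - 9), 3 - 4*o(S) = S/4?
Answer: 480553/136 ≈ 3533.5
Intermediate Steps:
o(S) = 3/4 - S/16 (o(S) = 3/4 - S/(4*4) = 3/4 - S/16)
N(d) = (3/4 + 15*d/16)/(-9 + d) (N(d) = (d + (3/4 - d/16))/(d - 9) = (3/4 + 15*d/16)/(-9 + d))
N(26) + 3532 = 3*(4 + 5*26)/(16*(-9 + 26)) + 3532 = (3/16)*(4 + 130)/17 + 3532 = (3/16)*(1/17)*134 + 3532 = 201/136 + 3532 = 480553/136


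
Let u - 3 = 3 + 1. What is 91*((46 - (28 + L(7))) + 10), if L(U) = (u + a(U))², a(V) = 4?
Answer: -8463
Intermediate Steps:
u = 7 (u = 3 + (3 + 1) = 3 + 4 = 7)
L(U) = 121 (L(U) = (7 + 4)² = 11² = 121)
91*((46 - (28 + L(7))) + 10) = 91*((46 - (28 + 121)) + 10) = 91*((46 - 1*149) + 10) = 91*((46 - 149) + 10) = 91*(-103 + 10) = 91*(-93) = -8463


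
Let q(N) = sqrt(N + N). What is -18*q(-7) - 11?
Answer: -11 - 18*I*sqrt(14) ≈ -11.0 - 67.35*I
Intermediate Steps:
q(N) = sqrt(2)*sqrt(N) (q(N) = sqrt(2*N) = sqrt(2)*sqrt(N))
-18*q(-7) - 11 = -18*sqrt(2)*sqrt(-7) - 11 = -18*sqrt(2)*I*sqrt(7) - 11 = -18*I*sqrt(14) - 11 = -11 - 18*I*sqrt(14)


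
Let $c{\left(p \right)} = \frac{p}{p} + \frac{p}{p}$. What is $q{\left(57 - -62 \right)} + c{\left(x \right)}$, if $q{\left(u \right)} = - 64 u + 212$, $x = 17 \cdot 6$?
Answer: $-7402$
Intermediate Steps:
$x = 102$
$q{\left(u \right)} = 212 - 64 u$
$c{\left(p \right)} = 2$ ($c{\left(p \right)} = 1 + 1 = 2$)
$q{\left(57 - -62 \right)} + c{\left(x \right)} = \left(212 - 64 \left(57 - -62\right)\right) + 2 = \left(212 - 64 \left(57 + 62\right)\right) + 2 = \left(212 - 7616\right) + 2 = -7404 + 2 = -7402$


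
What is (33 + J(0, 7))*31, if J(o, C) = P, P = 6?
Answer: 1209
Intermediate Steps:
J(o, C) = 6
(33 + J(0, 7))*31 = (33 + 6)*31 = 39*31 = 1209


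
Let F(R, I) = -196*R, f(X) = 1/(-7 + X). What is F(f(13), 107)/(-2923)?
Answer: 98/8769 ≈ 0.011176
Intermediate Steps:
F(f(13), 107)/(-2923) = -196/(-7 + 13)/(-2923) = -196/6*(-1/2923) = -196*⅙*(-1/2923) = -98/3*(-1/2923) = 98/8769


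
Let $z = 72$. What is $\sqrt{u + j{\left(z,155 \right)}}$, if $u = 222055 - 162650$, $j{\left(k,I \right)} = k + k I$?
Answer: $\sqrt{70637} \approx 265.78$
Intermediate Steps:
$j{\left(k,I \right)} = k + I k$
$u = 59405$
$\sqrt{u + j{\left(z,155 \right)}} = \sqrt{59405 + 72 \left(1 + 155\right)} = \sqrt{59405 + 72 \cdot 156} = \sqrt{59405 + 11232} = \sqrt{70637}$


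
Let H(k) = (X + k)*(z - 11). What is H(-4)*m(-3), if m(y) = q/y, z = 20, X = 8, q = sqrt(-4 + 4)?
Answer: 0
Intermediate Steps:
q = 0 (q = sqrt(0) = 0)
H(k) = 72 + 9*k (H(k) = (8 + k)*(20 - 11) = (8 + k)*9 = 72 + 9*k)
m(y) = 0 (m(y) = 0/y = 0)
H(-4)*m(-3) = (72 + 9*(-4))*0 = (72 - 36)*0 = 36*0 = 0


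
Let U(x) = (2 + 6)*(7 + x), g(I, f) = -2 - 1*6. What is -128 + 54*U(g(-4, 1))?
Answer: -560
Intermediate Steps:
g(I, f) = -8 (g(I, f) = -2 - 6 = -8)
U(x) = 56 + 8*x (U(x) = 8*(7 + x) = 56 + 8*x)
-128 + 54*U(g(-4, 1)) = -128 + 54*(56 + 8*(-8)) = -128 + 54*(56 - 64) = -128 + 54*(-8) = -128 - 432 = -560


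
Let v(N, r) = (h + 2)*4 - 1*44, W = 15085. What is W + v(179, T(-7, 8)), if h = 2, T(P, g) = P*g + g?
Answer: 15057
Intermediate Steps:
T(P, g) = g + P*g
v(N, r) = -28 (v(N, r) = (2 + 2)*4 - 1*44 = 4*4 - 44 = 16 - 44 = -28)
W + v(179, T(-7, 8)) = 15085 - 28 = 15057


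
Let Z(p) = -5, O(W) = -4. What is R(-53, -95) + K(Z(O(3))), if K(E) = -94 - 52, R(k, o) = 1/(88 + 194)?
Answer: -41171/282 ≈ -146.00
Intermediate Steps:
R(k, o) = 1/282
K(E) = -146
R(-53, -95) + K(Z(O(3))) = 1/282 - 146 = -41171/282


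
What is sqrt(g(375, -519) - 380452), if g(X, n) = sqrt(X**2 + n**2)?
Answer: sqrt(-380452 + 3*sqrt(45554)) ≈ 616.29*I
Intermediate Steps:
sqrt(g(375, -519) - 380452) = sqrt(sqrt(375**2 + (-519)**2) - 380452) = sqrt(sqrt(140625 + 269361) - 380452) = sqrt(sqrt(409986) - 380452) = sqrt(3*sqrt(45554) - 380452) = sqrt(-380452 + 3*sqrt(45554))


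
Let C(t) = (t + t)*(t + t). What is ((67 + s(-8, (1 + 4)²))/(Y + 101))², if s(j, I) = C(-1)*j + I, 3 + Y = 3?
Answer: 3600/10201 ≈ 0.35291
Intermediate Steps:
Y = 0 (Y = -3 + 3 = 0)
C(t) = 4*t² (C(t) = (2*t)*(2*t) = 4*t²)
s(j, I) = I + 4*j (s(j, I) = (4*(-1)²)*j + I = (4*1)*j + I = 4*j + I = I + 4*j)
((67 + s(-8, (1 + 4)²))/(Y + 101))² = ((67 + ((1 + 4)² + 4*(-8)))/(0 + 101))² = ((67 + (5² - 32))/101)² = ((67 + (25 - 32))*(1/101))² = ((67 - 7)*(1/101))² = (60*(1/101))² = (60/101)² = 3600/10201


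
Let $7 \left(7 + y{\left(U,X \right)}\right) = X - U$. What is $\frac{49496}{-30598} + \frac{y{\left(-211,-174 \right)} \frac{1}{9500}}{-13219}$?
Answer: $- \frac{5438765828603}{3362198121625} \approx -1.6176$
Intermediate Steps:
$y{\left(U,X \right)} = -7 - \frac{U}{7} + \frac{X}{7}$ ($y{\left(U,X \right)} = -7 + \frac{X - U}{7} = -7 - \left(- \frac{X}{7} + \frac{U}{7}\right) = -7 - \frac{U}{7} + \frac{X}{7}$)
$\frac{49496}{-30598} + \frac{y{\left(-211,-174 \right)} \frac{1}{9500}}{-13219} = \frac{49496}{-30598} + \frac{\left(-7 - - \frac{211}{7} + \frac{1}{7} \left(-174\right)\right) \frac{1}{9500}}{-13219} = 49496 \left(- \frac{1}{30598}\right) + \left(-7 + \frac{211}{7} - \frac{174}{7}\right) \frac{1}{9500} \left(- \frac{1}{13219}\right) = - \frac{24748}{15299} + \left(- \frac{12}{7}\right) \frac{1}{9500} \left(- \frac{1}{13219}\right) = - \frac{24748}{15299} - - \frac{3}{219765875} = - \frac{24748}{15299} + \frac{3}{219765875} = - \frac{5438765828603}{3362198121625}$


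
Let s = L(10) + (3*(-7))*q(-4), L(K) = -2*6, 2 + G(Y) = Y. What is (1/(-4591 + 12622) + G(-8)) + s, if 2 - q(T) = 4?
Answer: 160621/8031 ≈ 20.000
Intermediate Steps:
G(Y) = -2 + Y
q(T) = -2 (q(T) = 2 - 1*4 = 2 - 4 = -2)
L(K) = -12
s = 30 (s = -12 + (3*(-7))*(-2) = -12 - 21*(-2) = -12 + 42 = 30)
(1/(-4591 + 12622) + G(-8)) + s = (1/(-4591 + 12622) + (-2 - 8)) + 30 = (1/8031 - 10) + 30 = -80309/8031 + 30 = 160621/8031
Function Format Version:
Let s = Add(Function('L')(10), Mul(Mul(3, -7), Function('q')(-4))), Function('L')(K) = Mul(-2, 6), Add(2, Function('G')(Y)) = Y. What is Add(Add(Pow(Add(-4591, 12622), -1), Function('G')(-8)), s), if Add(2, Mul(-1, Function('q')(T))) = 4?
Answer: Rational(160621, 8031) ≈ 20.000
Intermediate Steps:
Function('G')(Y) = Add(-2, Y)
Function('q')(T) = -2 (Function('q')(T) = Add(2, Mul(-1, 4)) = Add(2, -4) = -2)
Function('L')(K) = -12
s = 30 (s = Add(-12, Mul(Mul(3, -7), -2)) = Add(-12, Mul(-21, -2)) = Add(-12, 42) = 30)
Add(Add(Pow(Add(-4591, 12622), -1), Function('G')(-8)), s) = Add(Add(Pow(Add(-4591, 12622), -1), Add(-2, -8)), 30) = Add(Add(Pow(8031, -1), -10), 30) = Add(Add(Rational(1, 8031), -10), 30) = Add(Rational(-80309, 8031), 30) = Rational(160621, 8031)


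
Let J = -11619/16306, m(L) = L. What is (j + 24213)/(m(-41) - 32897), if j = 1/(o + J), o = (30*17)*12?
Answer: -2415999814819/3286589904738 ≈ -0.73511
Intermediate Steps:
o = 6120 (o = 510*12 = 6120)
J = -11619/16306 (J = -11619*1/16306 = -11619/16306 ≈ -0.71256)
j = 16306/99781101 (j = 1/(6120 - 11619/16306) = 1/(99781101/16306) = 16306/99781101 ≈ 0.00016342)
(j + 24213)/(m(-41) - 32897) = (16306/99781101 + 24213)/(-41 - 32897) = (2415999814819/99781101)/(-32938) = (2415999814819/99781101)*(-1/32938) = -2415999814819/3286589904738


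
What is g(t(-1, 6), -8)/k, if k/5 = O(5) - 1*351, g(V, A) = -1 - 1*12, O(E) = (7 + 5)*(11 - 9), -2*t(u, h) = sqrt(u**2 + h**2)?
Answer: 13/1635 ≈ 0.0079511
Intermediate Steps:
t(u, h) = -sqrt(h**2 + u**2)/2 (t(u, h) = -sqrt(u**2 + h**2)/2 = -sqrt(h**2 + u**2)/2)
O(E) = 24 (O(E) = 12*2 = 24)
g(V, A) = -13 (g(V, A) = -1 - 12 = -13)
k = -1635 (k = 5*(24 - 1*351) = 5*(24 - 351) = 5*(-327) = -1635)
g(t(-1, 6), -8)/k = -13/(-1635) = -13*(-1/1635) = 13/1635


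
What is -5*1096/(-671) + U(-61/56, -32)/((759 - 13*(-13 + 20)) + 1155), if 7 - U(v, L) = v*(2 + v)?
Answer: 31345582713/3836058688 ≈ 8.1713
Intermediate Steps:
U(v, L) = 7 - v*(2 + v)
-5*1096/(-671) + U(-61/56, -32)/((759 - 13*(-13 + 20)) + 1155) = -5*1096/(-671) + (7 - (-61/56)² - (-122)/56)/((759 - 13*(-13 + 20)) + 1155) = -5480*(-1/671) + (7 - (-61*1/56)² - (-122)/56)/((759 - 13*7) + 1155) = 5480/671 + (7 - (-61/56)² - 2*(-61/56))/((759 - 91) + 1155) = 5480/671 + (7 - 1*3721/3136 + 61/28)/(668 + 1155) = 5480/671 + (7 - 3721/3136 + 61/28)/1823 = 5480/671 + (25063/3136)*(1/1823) = 5480/671 + 25063/5716928 = 31345582713/3836058688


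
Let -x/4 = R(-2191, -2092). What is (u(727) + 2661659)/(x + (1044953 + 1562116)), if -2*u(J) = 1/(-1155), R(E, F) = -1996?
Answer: 6148432291/6040772430 ≈ 1.0178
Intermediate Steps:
x = 7984 (x = -4*(-1996) = 7984)
u(J) = 1/2310 (u(J) = -½/(-1155) = -½*(-1/1155) = 1/2310)
(u(727) + 2661659)/(x + (1044953 + 1562116)) = (1/2310 + 2661659)/(7984 + (1044953 + 1562116)) = 6148432291/(2310*(7984 + 2607069)) = (6148432291/2310)/2615053 = (6148432291/2310)*(1/2615053) = 6148432291/6040772430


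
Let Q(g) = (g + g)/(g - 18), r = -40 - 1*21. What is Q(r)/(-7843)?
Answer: -122/619597 ≈ -0.00019690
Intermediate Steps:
r = -61 (r = -40 - 21 = -61)
Q(g) = 2*g/(-18 + g) (Q(g) = (2*g)/(-18 + g) = 2*g/(-18 + g))
Q(r)/(-7843) = (2*(-61)/(-18 - 61))/(-7843) = (2*(-61)/(-79))*(-1/7843) = (2*(-61)*(-1/79))*(-1/7843) = (122/79)*(-1/7843) = -122/619597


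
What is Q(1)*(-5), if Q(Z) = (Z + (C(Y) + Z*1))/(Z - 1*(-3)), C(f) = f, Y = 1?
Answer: -15/4 ≈ -3.7500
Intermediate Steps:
Q(Z) = (1 + 2*Z)/(3 + Z) (Q(Z) = (Z + (1 + Z*1))/(Z - 1*(-3)) = (Z + (1 + Z))/(Z + 3) = (1 + 2*Z)/(3 + Z))
Q(1)*(-5) = ((1 + 2*1)/(3 + 1))*(-5) = ((1 + 2)/4)*(-5) = ((1/4)*3)*(-5) = (3/4)*(-5) = -15/4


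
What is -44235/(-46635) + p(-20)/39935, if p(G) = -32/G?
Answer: 588866447/620789575 ≈ 0.94858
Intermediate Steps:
-44235/(-46635) + p(-20)/39935 = -44235/(-46635) - 32/(-20)/39935 = -44235*(-1/46635) - 32*(-1/20)*(1/39935) = 2949/3109 + (8/5)*(1/39935) = 2949/3109 + 8/199675 = 588866447/620789575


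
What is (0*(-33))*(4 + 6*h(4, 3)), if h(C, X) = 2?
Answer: 0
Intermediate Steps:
(0*(-33))*(4 + 6*h(4, 3)) = (0*(-33))*(4 + 6*2) = 0*(4 + 12) = 0*16 = 0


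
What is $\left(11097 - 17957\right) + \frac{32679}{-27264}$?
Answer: $- \frac{62354573}{9088} \approx -6861.2$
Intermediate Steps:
$\left(11097 - 17957\right) + \frac{32679}{-27264} = -6860 + 32679 \left(- \frac{1}{27264}\right) = -6860 - \frac{10893}{9088} = - \frac{62354573}{9088}$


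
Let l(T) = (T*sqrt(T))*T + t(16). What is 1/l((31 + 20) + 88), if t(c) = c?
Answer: -16/51888844443 + 19321*sqrt(139)/51888844443 ≈ 4.3897e-6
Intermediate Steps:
l(T) = 16 + T**(5/2) (l(T) = (T*sqrt(T))*T + 16 = T**(3/2)*T + 16 = T**(5/2) + 16 = 16 + T**(5/2))
1/l((31 + 20) + 88) = 1/(16 + ((31 + 20) + 88)**(5/2)) = 1/(16 + (51 + 88)**(5/2)) = 1/(16 + 139**(5/2)) = 1/(16 + 19321*sqrt(139))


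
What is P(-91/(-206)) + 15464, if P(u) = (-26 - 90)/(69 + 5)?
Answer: 572110/37 ≈ 15462.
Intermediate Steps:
P(u) = -58/37 (P(u) = -116/74 = -116*1/74 = -58/37)
P(-91/(-206)) + 15464 = -58/37 + 15464 = 572110/37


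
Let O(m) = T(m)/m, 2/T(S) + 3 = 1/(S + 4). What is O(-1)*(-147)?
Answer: -441/4 ≈ -110.25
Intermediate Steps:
T(S) = 2/(-3 + 1/(4 + S)) (T(S) = 2/(-3 + 1/(S + 4)) = 2/(-3 + 1/(4 + S)))
O(m) = 2*(-4 - m)/(m*(11 + 3*m)) (O(m) = (2*(-4 - m)/(11 + 3*m))/m = 2*(-4 - m)/(m*(11 + 3*m)))
O(-1)*(-147) = (2*(-4 - 1*(-1))/(-1*(11 + 3*(-1))))*(-147) = (2*(-1)*(-4 + 1)/(11 - 3))*(-147) = (2*(-1)*(-3)/8)*(-147) = (2*(-1)*(1/8)*(-3))*(-147) = (3/4)*(-147) = -441/4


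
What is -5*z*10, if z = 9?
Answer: -450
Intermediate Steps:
-5*z*10 = -5*9*10 = -45*10 = -450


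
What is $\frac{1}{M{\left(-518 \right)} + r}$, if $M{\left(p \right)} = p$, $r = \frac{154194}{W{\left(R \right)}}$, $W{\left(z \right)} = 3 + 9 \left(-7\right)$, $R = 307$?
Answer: $- \frac{10}{30879} \approx -0.00032384$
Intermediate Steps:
$W{\left(z \right)} = -60$ ($W{\left(z \right)} = 3 - 63 = -60$)
$r = - \frac{25699}{10}$ ($r = \frac{154194}{-60} = 154194 \left(- \frac{1}{60}\right) = - \frac{25699}{10} \approx -2569.9$)
$\frac{1}{M{\left(-518 \right)} + r} = \frac{1}{-518 - \frac{25699}{10}} = \frac{1}{- \frac{30879}{10}} = - \frac{10}{30879}$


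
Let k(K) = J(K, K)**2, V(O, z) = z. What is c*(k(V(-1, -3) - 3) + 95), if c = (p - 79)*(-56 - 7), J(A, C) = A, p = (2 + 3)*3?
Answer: 528192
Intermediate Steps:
p = 15 (p = 5*3 = 15)
c = 4032 (c = (15 - 79)*(-56 - 7) = -64*(-63) = 4032)
k(K) = K**2
c*(k(V(-1, -3) - 3) + 95) = 4032*((-3 - 3)**2 + 95) = 4032*((-6)**2 + 95) = 4032*(36 + 95) = 4032*131 = 528192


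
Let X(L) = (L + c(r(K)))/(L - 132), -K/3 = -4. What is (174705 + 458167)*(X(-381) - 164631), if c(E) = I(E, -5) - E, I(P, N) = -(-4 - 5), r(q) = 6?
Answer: -1979607794200/19 ≈ -1.0419e+11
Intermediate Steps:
K = 12 (K = -3*(-4) = 12)
I(P, N) = 9 (I(P, N) = -1*(-9) = 9)
c(E) = 9 - E
X(L) = (3 + L)/(-132 + L) (X(L) = (L + (9 - 1*6))/(L - 132) = (L + (9 - 6))/(-132 + L) = (L + 3)/(-132 + L) = (3 + L)/(-132 + L))
(174705 + 458167)*(X(-381) - 164631) = (174705 + 458167)*((3 - 381)/(-132 - 381) - 164631) = 632872*(-378/(-513) - 164631) = 632872*(-1/513*(-378) - 164631) = 632872*(14/19 - 164631) = 632872*(-3127975/19) = -1979607794200/19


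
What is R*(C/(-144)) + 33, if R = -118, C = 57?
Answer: 1913/24 ≈ 79.708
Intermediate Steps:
R*(C/(-144)) + 33 = -6726/(-144) + 33 = -6726*(-1)/144 + 33 = -118*(-19/48) + 33 = 1121/24 + 33 = 1913/24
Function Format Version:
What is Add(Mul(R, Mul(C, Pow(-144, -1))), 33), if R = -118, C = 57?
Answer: Rational(1913, 24) ≈ 79.708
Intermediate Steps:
Add(Mul(R, Mul(C, Pow(-144, -1))), 33) = Add(Mul(-118, Mul(57, Pow(-144, -1))), 33) = Add(Mul(-118, Mul(57, Rational(-1, 144))), 33) = Add(Mul(-118, Rational(-19, 48)), 33) = Add(Rational(1121, 24), 33) = Rational(1913, 24)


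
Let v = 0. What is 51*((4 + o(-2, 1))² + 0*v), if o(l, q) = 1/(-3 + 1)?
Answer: 2499/4 ≈ 624.75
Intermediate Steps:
o(l, q) = -½ (o(l, q) = 1/(-2) = -½)
51*((4 + o(-2, 1))² + 0*v) = 51*((4 - ½)² + 0*0) = 51*((7/2)² + 0) = 51*(49/4 + 0) = 51*(49/4) = 2499/4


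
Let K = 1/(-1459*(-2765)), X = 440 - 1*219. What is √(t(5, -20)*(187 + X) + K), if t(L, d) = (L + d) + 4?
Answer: I*√73038812445599665/4034135 ≈ 66.993*I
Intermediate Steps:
X = 221 (X = 440 - 219 = 221)
t(L, d) = 4 + L + d
K = 1/4034135 ≈ 2.4788e-7
√(t(5, -20)*(187 + X) + K) = √((4 + 5 - 20)*(187 + 221) + 1/4034135) = √(-11*408 + 1/4034135) = √(-4488 + 1/4034135) = √(-18105197879/4034135) = I*√73038812445599665/4034135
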